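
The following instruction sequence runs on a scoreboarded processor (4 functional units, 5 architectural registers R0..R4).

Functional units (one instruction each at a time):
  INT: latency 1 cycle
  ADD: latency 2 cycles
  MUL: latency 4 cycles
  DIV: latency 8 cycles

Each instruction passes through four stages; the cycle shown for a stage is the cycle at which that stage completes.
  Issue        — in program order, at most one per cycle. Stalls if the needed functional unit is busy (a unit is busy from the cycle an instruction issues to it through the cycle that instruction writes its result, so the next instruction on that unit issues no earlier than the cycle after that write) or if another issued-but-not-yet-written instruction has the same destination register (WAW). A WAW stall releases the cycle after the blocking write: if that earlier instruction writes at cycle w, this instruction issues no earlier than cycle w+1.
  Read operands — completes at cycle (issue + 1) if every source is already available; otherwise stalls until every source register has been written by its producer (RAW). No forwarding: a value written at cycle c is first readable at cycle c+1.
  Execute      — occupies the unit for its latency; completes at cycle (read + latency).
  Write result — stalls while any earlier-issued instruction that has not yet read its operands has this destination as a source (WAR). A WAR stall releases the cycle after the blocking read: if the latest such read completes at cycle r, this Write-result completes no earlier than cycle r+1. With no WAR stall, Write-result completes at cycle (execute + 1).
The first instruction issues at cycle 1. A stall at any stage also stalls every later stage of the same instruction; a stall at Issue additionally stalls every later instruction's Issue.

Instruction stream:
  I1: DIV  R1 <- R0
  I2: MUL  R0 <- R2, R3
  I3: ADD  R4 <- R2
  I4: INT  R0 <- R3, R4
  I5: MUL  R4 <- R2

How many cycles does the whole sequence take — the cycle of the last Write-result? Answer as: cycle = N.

I1  is:1  ro:2  ex:10  wr:11
I2  is:2  ro:3  ex:7  wr:8
I3  is:3  ro:4  ex:6  wr:7
I4  is:9  ro:10  ex:11  wr:12  — WAW R0: wait I2 write@8
I5  is:10  ro:11  ex:15  wr:16

cycle = 16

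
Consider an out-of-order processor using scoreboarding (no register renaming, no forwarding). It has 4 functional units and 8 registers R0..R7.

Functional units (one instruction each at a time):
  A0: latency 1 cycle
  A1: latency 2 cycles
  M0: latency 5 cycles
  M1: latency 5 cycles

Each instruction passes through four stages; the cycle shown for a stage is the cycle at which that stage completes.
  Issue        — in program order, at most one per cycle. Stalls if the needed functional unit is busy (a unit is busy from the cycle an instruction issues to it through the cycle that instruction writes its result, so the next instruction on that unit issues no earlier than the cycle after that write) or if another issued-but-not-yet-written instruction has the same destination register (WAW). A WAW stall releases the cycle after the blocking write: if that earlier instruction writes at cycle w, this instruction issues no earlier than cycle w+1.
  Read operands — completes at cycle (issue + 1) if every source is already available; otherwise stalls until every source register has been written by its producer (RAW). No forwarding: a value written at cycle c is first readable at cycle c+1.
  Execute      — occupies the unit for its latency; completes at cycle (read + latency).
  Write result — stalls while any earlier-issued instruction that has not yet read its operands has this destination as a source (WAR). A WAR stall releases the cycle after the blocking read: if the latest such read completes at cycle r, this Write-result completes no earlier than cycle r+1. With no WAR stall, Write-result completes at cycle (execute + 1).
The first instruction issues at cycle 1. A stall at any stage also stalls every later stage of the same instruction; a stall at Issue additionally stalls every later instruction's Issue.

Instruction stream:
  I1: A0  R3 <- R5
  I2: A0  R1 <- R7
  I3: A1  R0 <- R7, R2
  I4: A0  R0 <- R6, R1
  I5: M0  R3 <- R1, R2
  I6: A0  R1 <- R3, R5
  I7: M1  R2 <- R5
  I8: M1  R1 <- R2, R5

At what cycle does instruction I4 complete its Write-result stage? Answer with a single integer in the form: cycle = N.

I1 -> (1, 2, 3, 4)
I2 -> (5, 6, 7, 8)  // struct: A0 busy until I1 writes@4
I3 -> (6, 7, 9, 10)
I4 -> (11, 12, 13, 14)  // WAW R0: wait I3 write@10
I5 -> (12, 13, 18, 19)
I6 -> (15, 20, 21, 22)  // struct: A0 busy until I4 writes@14, RAW R3: wait I5 write@19
I7 -> (16, 17, 22, 23)
I8 -> (24, 25, 30, 31)  // struct: M1 busy until I7 writes@23

cycle = 14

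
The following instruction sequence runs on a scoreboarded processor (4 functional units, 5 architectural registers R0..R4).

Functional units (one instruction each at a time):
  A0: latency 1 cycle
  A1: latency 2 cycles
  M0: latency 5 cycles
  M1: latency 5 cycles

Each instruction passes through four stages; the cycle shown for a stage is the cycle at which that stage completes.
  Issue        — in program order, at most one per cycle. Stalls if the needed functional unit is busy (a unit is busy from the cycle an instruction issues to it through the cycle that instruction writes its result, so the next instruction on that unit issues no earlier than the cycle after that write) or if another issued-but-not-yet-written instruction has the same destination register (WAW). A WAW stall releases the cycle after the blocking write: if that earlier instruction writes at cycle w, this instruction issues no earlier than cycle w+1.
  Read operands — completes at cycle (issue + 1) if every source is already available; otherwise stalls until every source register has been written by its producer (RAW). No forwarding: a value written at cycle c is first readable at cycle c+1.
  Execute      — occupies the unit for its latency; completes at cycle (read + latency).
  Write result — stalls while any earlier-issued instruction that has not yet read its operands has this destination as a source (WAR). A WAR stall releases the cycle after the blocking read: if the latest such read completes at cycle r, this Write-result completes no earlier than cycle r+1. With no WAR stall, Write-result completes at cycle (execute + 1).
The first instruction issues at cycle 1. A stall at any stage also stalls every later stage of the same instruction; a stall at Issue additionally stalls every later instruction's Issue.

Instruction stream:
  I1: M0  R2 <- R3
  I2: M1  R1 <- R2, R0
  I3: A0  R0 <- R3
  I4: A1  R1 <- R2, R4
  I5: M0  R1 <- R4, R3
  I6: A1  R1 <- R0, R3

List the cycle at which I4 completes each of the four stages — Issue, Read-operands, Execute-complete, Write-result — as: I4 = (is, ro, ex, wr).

I4 = (16, 17, 19, 20)

[1] I1→M0
[2] I1 RO; I2→M1
[3] I3→A0
[4] I3 RO
[5] I3 EX
[7] I1 EX
[8] I1 WR R2
[9] I2 RO
[10] I3 WR R0
[14] I2 EX
[15] I2 WR R1
[16] I4→A1
[17] I4 RO
[19] I4 EX
[20] I4 WR R1
[21] I5→M0
[22] I5 RO
[27] I5 EX
[28] I5 WR R1
[29] I6→A1
[30] I6 RO
[32] I6 EX
[33] I6 WR R1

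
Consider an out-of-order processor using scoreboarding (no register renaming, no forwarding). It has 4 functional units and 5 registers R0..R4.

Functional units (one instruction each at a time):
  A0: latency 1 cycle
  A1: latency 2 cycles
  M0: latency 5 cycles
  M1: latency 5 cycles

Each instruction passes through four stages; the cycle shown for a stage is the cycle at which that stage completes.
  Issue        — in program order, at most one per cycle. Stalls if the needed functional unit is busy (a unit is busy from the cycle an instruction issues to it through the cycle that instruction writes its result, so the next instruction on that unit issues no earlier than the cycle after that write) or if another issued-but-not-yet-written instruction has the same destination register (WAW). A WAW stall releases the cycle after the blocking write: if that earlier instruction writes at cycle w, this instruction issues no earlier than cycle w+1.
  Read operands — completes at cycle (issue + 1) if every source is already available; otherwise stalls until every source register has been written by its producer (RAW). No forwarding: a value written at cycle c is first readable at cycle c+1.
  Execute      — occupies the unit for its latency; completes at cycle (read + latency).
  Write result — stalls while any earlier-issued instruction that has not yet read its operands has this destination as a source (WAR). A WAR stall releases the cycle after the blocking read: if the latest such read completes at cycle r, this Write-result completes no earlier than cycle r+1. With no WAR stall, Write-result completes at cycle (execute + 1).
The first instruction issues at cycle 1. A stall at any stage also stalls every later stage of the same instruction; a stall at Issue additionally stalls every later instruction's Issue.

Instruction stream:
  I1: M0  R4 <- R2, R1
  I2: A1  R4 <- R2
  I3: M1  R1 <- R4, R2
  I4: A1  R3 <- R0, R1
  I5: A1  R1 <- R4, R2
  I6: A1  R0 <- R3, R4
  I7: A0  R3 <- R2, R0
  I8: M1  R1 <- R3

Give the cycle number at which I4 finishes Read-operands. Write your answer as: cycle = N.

cycle = 21

  I1 | 1 | 2 | 7 | 8
  I2 | 9 | 10 | 12 | 13   WAW R4: wait I1 write@8
  I3 | 10 | 14 | 19 | 20   RAW R4: wait I2 write@13
  I4 | 14 | 21 | 23 | 24   struct: A1 busy until I2 writes@13 · RAW R1: wait I3 write@20
  I5 | 25 | 26 | 28 | 29   struct: A1 busy until I4 writes@24
  I6 | 30 | 31 | 33 | 34   struct: A1 busy until I5 writes@29
  I7 | 31 | 35 | 36 | 37   RAW R0: wait I6 write@34
  I8 | 32 | 38 | 43 | 44   RAW R3: wait I7 write@37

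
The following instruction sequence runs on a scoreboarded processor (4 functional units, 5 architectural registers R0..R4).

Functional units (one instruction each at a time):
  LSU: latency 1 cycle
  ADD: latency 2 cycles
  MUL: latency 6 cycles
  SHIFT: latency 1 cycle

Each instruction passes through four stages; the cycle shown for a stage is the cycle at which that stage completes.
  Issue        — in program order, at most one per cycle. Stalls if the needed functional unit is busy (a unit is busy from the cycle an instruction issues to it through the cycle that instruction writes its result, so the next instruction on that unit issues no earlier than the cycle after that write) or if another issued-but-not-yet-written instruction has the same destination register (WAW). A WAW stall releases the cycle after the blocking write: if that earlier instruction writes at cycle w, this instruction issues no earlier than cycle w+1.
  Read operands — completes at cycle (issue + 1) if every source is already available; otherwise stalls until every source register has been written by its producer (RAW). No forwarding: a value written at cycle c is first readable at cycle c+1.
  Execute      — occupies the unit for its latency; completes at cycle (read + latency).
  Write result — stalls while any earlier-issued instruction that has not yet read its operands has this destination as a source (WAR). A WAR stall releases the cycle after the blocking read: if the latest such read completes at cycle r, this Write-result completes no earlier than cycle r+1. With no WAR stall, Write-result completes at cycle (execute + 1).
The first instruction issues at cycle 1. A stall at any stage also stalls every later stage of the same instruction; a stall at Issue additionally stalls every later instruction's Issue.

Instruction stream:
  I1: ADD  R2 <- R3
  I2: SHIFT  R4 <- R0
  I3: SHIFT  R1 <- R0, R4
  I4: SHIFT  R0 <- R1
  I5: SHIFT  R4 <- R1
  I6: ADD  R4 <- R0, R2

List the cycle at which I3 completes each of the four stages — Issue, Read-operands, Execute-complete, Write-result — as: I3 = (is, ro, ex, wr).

I3 = (6, 7, 8, 9)

[1] I1 issues→ADD
[2] I1 reads; I2 issues→SHIFT
[3] I2 reads
[4] I1 exec-done; I2 exec-done
[5] I1 writes R2; I2 writes R4
[6] I3 issues→SHIFT
[7] I3 reads
[8] I3 exec-done
[9] I3 writes R1
[10] I4 issues→SHIFT
[11] I4 reads
[12] I4 exec-done
[13] I4 writes R0
[14] I5 issues→SHIFT
[15] I5 reads
[16] I5 exec-done
[17] I5 writes R4
[18] I6 issues→ADD
[19] I6 reads
[21] I6 exec-done
[22] I6 writes R4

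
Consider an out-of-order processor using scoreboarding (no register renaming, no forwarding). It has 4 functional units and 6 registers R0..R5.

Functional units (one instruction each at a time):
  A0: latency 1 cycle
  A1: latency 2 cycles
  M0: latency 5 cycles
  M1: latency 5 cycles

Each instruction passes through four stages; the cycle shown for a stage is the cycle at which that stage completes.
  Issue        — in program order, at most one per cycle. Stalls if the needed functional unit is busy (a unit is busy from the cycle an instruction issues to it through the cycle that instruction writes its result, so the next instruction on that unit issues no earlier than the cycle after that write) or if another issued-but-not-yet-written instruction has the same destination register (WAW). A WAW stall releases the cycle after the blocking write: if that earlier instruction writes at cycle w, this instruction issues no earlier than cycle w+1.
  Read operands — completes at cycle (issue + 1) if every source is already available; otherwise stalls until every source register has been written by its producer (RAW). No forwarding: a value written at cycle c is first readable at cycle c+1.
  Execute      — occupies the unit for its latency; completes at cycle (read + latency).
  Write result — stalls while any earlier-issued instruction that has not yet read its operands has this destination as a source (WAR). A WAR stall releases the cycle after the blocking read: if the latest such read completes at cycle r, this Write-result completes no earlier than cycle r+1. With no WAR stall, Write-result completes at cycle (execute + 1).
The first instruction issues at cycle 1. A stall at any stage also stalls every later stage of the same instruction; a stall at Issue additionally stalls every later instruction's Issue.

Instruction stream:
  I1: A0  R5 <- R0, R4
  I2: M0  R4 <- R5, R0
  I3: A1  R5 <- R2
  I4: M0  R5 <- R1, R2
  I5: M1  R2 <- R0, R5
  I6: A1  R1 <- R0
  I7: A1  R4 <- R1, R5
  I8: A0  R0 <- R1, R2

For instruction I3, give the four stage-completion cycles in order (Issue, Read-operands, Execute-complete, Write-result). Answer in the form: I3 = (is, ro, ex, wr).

I3 = (5, 6, 8, 9)

1) issue 1, read 2, done 3, write 4
2) issue 2, read 5, done 10, write 11  <RAW R5: wait I1 write@4>
3) issue 5, read 6, done 8, write 9  <WAW R5: wait I1 write@4>
4) issue 12, read 13, done 18, write 19  <struct: M0 busy until I2 writes@11>
5) issue 13, read 20, done 25, write 26  <RAW R5: wait I4 write@19>
6) issue 14, read 15, done 17, write 18
7) issue 19, read 20, done 22, write 23  <struct: A1 busy until I6 writes@18>
8) issue 20, read 27, done 28, write 29  <RAW R2: wait I5 write@26>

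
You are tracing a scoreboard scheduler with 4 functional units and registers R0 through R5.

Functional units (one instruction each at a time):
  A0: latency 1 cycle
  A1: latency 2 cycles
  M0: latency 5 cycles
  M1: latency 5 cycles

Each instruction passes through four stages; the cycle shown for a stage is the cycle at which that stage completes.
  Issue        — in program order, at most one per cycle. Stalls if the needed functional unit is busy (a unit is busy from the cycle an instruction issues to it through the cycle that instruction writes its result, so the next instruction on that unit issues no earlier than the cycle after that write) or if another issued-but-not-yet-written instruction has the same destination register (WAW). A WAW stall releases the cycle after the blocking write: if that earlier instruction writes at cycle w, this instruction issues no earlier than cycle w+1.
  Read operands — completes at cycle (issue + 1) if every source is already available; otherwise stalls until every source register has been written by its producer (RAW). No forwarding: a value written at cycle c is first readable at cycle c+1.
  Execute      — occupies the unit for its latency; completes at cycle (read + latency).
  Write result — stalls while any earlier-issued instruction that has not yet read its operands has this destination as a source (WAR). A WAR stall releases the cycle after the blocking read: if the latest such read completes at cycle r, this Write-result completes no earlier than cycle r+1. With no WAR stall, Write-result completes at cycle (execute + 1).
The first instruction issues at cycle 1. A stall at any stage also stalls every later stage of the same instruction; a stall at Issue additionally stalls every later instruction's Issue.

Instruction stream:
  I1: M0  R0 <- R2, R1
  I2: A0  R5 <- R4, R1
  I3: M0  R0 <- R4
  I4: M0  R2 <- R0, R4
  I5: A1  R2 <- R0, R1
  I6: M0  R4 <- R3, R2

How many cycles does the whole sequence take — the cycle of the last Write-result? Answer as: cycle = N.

cycle = 36

[I1] 1/2/7/8
[I2] 2/3/4/5
[I3] 9/10/15/16  (struct: M0 busy until I1 writes@8)
[I4] 17/18/23/24  (struct: M0 busy until I3 writes@16)
[I5] 25/26/28/29  (WAW R2: wait I4 write@24)
[I6] 26/30/35/36  (RAW R2: wait I5 write@29)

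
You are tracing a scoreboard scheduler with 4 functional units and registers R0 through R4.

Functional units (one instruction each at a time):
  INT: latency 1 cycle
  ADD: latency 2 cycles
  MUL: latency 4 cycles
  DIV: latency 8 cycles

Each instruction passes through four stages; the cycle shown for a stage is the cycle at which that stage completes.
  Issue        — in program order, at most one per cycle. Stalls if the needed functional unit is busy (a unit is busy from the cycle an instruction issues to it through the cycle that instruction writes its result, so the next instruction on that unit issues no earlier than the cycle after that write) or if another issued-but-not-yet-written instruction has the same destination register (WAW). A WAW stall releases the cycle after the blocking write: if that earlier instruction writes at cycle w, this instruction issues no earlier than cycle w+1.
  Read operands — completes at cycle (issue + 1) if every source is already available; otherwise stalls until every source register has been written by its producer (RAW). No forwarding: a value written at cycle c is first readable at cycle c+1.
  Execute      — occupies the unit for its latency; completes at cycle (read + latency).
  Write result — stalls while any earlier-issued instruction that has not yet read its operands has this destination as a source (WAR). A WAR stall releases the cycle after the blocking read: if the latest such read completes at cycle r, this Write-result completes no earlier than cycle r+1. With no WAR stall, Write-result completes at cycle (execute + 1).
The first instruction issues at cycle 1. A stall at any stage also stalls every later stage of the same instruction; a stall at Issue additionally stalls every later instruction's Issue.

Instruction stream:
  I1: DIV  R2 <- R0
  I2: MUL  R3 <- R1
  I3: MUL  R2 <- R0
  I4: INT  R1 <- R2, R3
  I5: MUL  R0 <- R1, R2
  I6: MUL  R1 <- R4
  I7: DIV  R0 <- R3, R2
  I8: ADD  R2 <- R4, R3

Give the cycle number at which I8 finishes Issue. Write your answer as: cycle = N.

cycle = 30

t=1  I1→DIV
t=2  I1 RO · I2→MUL
t=3  I2 RO
t=7  I2 EX
t=8  I2 WR R3
t=10  I1 EX
t=11  I1 WR R2
t=12  I3→MUL
t=13  I3 RO · I4→INT
t=17  I3 EX
t=18  I3 WR R2
t=19  I4 RO · I5→MUL
t=20  I4 EX
t=21  I4 WR R1
t=22  I5 RO
t=26  I5 EX
t=27  I5 WR R0
t=28  I6→MUL
t=29  I6 RO · I7→DIV
t=30  I7 RO · I8→ADD
t=31  I8 RO
t=33  I6 EX · I8 EX
t=34  I6 WR R1 · I8 WR R2
t=38  I7 EX
t=39  I7 WR R0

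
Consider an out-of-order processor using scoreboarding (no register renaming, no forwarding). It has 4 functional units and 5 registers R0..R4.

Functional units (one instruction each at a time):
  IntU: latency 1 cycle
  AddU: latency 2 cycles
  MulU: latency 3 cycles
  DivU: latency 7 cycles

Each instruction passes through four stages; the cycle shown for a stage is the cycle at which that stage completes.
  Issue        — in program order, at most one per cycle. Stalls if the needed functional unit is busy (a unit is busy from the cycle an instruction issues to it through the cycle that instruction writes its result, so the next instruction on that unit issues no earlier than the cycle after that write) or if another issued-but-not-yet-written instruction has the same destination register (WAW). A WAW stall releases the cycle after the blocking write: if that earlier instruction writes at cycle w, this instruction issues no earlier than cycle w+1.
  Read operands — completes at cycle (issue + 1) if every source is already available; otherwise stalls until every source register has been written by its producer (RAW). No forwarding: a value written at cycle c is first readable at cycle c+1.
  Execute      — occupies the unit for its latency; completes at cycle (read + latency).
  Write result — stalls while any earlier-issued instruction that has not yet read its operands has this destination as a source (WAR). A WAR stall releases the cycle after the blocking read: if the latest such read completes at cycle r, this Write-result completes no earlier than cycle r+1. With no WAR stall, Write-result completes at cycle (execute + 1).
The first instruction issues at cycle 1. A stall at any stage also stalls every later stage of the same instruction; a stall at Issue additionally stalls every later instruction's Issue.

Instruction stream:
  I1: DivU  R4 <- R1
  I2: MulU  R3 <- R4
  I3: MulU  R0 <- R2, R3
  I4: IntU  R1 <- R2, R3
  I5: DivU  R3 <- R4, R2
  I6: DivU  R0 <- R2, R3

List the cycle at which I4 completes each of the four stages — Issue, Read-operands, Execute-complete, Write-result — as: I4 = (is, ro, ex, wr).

I4 = (17, 18, 19, 20)

I1  is:1  ro:2  ex:9  wr:10
I2  is:2  ro:11  ex:14  wr:15  — RAW R4: wait I1 write@10
I3  is:16  ro:17  ex:20  wr:21  — struct: MulU busy until I2 writes@15
I4  is:17  ro:18  ex:19  wr:20
I5  is:18  ro:19  ex:26  wr:27
I6  is:28  ro:29  ex:36  wr:37  — struct: DivU busy until I5 writes@27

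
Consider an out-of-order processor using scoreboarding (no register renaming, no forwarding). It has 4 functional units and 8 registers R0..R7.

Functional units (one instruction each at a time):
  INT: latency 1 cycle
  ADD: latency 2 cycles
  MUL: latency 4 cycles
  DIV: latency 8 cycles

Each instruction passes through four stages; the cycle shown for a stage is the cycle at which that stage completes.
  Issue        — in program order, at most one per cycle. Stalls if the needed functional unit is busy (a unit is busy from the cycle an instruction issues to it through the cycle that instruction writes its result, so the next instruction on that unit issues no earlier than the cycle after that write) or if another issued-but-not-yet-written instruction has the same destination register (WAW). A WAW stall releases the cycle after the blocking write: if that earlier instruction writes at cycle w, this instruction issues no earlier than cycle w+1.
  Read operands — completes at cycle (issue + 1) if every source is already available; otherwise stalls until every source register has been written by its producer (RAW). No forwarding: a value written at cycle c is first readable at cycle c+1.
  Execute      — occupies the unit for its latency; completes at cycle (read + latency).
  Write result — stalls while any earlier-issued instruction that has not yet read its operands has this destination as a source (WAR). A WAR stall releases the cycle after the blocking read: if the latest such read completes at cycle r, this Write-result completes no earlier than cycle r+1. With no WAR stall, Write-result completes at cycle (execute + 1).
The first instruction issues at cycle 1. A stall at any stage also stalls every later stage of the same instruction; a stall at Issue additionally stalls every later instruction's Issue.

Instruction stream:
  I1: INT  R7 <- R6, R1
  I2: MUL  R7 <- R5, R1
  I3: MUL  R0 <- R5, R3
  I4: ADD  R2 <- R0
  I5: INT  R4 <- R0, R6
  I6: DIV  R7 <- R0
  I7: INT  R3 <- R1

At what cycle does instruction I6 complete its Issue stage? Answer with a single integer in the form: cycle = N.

cycle = 15

t=1  I1 dispatched to INT
t=2  I1 operands ready
t=3  I1 complete
t=4  R7←I1
t=5  I2 dispatched to MUL
t=6  I2 operands ready
t=10  I2 complete
t=11  R7←I2
t=12  I3 dispatched to MUL
t=13  I3 operands ready · I4 dispatched to ADD
t=14  I5 dispatched to INT
t=15  I6 dispatched to DIV
t=17  I3 complete
t=18  R0←I3
t=19  I4 operands ready · I5 operands ready · I6 operands ready
t=20  I5 complete
t=21  I4 complete · R4←I5
t=22  R2←I4 · I7 dispatched to INT
t=23  I7 operands ready
t=24  I7 complete
t=25  R3←I7
t=27  I6 complete
t=28  R7←I6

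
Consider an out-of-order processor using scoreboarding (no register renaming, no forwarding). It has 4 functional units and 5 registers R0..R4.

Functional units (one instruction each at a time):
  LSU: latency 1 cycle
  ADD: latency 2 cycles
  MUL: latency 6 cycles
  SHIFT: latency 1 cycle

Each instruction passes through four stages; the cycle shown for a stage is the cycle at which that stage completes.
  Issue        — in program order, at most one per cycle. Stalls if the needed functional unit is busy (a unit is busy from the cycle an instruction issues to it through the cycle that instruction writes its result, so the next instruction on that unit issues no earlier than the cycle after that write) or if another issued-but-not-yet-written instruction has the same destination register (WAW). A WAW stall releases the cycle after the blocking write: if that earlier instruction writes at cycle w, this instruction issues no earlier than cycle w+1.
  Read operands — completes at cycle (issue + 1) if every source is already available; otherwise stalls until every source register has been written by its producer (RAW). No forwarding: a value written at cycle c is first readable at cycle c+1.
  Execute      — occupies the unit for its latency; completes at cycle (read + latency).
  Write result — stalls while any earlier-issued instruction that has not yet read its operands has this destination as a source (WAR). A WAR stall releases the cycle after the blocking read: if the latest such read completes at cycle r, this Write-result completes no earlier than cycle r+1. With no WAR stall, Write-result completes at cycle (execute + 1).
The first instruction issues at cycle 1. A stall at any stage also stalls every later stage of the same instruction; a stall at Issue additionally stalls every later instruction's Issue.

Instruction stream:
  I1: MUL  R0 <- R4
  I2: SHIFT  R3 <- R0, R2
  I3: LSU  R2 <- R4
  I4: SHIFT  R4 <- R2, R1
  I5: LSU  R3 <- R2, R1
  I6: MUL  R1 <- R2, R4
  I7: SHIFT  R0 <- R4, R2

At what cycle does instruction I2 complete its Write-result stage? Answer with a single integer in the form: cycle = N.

  I1 | 1 | 2 | 8 | 9
  I2 | 2 | 10 | 11 | 12   RAW R0: wait I1 write@9
  I3 | 3 | 4 | 5 | 11   WAR R2: wait I2 read@10
  I4 | 13 | 14 | 15 | 16   struct: SHIFT busy until I2 writes@12
  I5 | 14 | 15 | 16 | 17
  I6 | 15 | 17 | 23 | 24   RAW R4: wait I4 write@16
  I7 | 17 | 18 | 19 | 20   struct: SHIFT busy until I4 writes@16

cycle = 12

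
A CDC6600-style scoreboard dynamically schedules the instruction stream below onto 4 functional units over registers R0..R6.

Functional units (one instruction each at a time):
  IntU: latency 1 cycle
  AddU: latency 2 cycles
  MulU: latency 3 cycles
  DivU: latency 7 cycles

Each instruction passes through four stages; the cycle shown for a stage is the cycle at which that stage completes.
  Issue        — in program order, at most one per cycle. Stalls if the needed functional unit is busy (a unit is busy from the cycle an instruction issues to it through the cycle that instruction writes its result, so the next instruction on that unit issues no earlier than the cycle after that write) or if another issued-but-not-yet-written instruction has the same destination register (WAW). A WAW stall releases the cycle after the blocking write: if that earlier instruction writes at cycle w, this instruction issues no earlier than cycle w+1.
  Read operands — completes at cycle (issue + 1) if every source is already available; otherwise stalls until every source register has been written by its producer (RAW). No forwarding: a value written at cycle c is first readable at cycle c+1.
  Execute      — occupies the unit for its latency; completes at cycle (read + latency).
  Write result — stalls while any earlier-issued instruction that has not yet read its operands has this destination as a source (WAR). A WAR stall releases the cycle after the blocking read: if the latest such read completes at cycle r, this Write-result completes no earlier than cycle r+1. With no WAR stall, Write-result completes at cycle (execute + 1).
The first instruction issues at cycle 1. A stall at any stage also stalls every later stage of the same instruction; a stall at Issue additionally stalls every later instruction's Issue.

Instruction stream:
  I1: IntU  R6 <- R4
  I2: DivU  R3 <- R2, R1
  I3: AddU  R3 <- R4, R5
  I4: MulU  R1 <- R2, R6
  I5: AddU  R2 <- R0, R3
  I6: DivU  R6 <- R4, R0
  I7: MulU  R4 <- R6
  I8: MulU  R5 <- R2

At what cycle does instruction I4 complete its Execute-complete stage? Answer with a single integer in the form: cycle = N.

cycle = 17

t=1  I1→IntU
t=2  I1 RO · I2→DivU
t=3  I1 EX · I2 RO
t=4  I1 WR R6
t=10  I2 EX
t=11  I2 WR R3
t=12  I3→AddU
t=13  I3 RO · I4→MulU
t=14  I4 RO
t=15  I3 EX
t=16  I3 WR R3
t=17  I4 EX · I5→AddU
t=18  I4 WR R1 · I5 RO · I6→DivU
t=19  I6 RO · I7→MulU
t=20  I5 EX
t=21  I5 WR R2
t=26  I6 EX
t=27  I6 WR R6
t=28  I7 RO
t=31  I7 EX
t=32  I7 WR R4
t=33  I8→MulU
t=34  I8 RO
t=37  I8 EX
t=38  I8 WR R5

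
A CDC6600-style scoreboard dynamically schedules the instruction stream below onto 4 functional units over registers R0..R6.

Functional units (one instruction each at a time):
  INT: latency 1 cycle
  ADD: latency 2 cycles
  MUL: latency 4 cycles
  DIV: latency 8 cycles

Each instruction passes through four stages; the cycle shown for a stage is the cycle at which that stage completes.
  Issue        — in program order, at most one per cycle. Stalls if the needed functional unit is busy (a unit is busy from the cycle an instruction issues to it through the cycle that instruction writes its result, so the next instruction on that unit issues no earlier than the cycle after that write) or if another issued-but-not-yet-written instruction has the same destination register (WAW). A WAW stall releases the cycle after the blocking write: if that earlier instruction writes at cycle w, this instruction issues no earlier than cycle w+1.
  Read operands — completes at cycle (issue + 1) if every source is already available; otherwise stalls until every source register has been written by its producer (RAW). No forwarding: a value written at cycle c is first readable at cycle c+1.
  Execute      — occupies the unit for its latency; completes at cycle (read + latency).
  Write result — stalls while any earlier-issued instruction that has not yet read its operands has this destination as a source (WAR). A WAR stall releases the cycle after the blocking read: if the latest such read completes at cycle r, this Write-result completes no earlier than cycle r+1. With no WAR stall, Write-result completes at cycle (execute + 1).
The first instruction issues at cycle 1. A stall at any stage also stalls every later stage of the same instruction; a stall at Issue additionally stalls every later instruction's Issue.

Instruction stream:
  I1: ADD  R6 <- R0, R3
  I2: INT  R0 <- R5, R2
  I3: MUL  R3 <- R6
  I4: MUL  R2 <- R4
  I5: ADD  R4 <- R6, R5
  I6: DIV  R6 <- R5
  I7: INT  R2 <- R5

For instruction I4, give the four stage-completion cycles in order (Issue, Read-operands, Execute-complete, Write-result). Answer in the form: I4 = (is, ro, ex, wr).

I4 = (12, 13, 17, 18)

t=1  issue I1 (ADD)
t=2  I1 read-ops · issue I2 (INT)
t=3  I2 read-ops · issue I3 (MUL)
t=4  I1 finished on ADD · I2 finished on INT
t=5  I1→R6 · I2→R0
t=6  I3 read-ops
t=10  I3 finished on MUL
t=11  I3→R3
t=12  issue I4 (MUL)
t=13  I4 read-ops · issue I5 (ADD)
t=14  I5 read-ops · issue I6 (DIV)
t=15  I6 read-ops
t=16  I5 finished on ADD
t=17  I4 finished on MUL · I5→R4
t=18  I4→R2
t=19  issue I7 (INT)
t=20  I7 read-ops
t=21  I7 finished on INT
t=22  I7→R2
t=23  I6 finished on DIV
t=24  I6→R6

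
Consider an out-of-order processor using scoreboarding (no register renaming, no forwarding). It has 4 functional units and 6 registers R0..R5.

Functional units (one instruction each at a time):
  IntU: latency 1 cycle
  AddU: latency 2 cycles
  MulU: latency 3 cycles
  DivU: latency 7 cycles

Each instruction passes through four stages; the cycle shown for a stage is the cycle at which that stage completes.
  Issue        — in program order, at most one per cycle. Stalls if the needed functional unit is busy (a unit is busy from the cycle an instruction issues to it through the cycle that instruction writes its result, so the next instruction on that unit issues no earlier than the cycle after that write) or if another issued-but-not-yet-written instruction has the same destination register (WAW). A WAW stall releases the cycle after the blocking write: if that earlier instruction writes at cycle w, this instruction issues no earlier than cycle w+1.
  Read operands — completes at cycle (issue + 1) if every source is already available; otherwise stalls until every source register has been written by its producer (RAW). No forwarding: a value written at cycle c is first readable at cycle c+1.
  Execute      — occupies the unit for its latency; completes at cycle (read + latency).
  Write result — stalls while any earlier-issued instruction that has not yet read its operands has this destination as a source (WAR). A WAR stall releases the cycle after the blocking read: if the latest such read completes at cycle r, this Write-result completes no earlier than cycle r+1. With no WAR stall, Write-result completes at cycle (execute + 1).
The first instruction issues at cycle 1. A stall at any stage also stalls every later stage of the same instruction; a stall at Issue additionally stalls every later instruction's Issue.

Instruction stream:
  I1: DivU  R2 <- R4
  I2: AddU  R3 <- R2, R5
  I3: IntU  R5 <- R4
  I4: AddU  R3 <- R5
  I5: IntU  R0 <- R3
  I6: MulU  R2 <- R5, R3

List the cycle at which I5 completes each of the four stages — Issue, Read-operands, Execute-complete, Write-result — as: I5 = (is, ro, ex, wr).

I1: IS=1 RO=2 EX=9 WR=10
I2: IS=2 RO=11 EX=13 WR=14  [RAW R2: wait I1 write@10]
I3: IS=3 RO=4 EX=5 WR=12  [WAR R5: wait I2 read@11]
I4: IS=15 RO=16 EX=18 WR=19  [struct: AddU busy until I2 writes@14]
I5: IS=16 RO=20 EX=21 WR=22  [RAW R3: wait I4 write@19]
I6: IS=17 RO=20 EX=23 WR=24  [RAW R3: wait I4 write@19]

I5 = (16, 20, 21, 22)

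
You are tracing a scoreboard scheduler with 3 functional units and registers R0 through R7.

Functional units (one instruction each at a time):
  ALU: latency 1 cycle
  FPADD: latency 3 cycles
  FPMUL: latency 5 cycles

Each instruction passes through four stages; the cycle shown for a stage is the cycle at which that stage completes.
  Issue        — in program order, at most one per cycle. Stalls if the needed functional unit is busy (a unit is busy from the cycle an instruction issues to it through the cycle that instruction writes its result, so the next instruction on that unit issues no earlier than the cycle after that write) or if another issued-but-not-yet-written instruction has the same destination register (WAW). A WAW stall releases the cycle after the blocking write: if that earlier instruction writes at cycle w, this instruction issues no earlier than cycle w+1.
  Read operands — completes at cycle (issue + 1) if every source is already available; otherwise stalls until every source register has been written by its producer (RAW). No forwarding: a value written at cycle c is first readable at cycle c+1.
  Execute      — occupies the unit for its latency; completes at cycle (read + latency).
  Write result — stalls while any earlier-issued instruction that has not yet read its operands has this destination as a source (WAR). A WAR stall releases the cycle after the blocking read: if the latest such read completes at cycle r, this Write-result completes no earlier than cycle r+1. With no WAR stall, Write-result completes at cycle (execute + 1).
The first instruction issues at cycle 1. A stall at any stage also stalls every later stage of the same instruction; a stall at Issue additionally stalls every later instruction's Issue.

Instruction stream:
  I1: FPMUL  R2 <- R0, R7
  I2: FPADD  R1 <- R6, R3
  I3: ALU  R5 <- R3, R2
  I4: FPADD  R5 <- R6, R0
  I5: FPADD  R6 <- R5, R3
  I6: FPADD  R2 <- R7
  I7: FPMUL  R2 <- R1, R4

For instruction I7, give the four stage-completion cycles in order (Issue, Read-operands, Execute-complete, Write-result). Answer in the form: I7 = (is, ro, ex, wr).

I7 = (30, 31, 36, 37)

c1: issue I1 (FPMUL)
c2: I1 read-ops, issue I2 (FPADD)
c3: I2 read-ops, issue I3 (ALU)
c6: I2 finished on FPADD
c7: I1 finished on FPMUL, I2→R1
c8: I1→R2
c9: I3 read-ops
c10: I3 finished on ALU
c11: I3→R5
c12: issue I4 (FPADD)
c13: I4 read-ops
c16: I4 finished on FPADD
c17: I4→R5
c18: issue I5 (FPADD)
c19: I5 read-ops
c22: I5 finished on FPADD
c23: I5→R6
c24: issue I6 (FPADD)
c25: I6 read-ops
c28: I6 finished on FPADD
c29: I6→R2
c30: issue I7 (FPMUL)
c31: I7 read-ops
c36: I7 finished on FPMUL
c37: I7→R2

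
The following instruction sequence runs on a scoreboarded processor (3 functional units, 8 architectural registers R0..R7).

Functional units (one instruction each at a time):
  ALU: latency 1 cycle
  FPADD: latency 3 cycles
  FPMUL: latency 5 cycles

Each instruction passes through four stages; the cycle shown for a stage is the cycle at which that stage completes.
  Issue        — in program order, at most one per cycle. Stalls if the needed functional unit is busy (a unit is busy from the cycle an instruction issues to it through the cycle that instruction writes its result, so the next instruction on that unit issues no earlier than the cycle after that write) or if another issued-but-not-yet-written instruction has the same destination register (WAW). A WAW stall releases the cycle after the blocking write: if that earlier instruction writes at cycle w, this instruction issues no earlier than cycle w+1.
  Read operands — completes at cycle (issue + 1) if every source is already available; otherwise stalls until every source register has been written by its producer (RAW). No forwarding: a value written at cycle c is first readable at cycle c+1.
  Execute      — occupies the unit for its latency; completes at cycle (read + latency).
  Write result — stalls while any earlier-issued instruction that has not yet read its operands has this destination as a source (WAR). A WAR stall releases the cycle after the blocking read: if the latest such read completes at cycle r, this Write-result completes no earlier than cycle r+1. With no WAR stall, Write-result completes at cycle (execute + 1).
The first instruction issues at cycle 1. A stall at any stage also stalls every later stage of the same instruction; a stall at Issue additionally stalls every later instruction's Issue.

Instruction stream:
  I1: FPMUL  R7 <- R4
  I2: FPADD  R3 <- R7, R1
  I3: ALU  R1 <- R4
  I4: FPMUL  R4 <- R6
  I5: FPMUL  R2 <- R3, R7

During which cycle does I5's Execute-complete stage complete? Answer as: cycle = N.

cycle = 23

[1] I1→FPMUL
[2] I1 RO; I2→FPADD
[3] I3→ALU
[4] I3 RO
[5] I3 EX
[7] I1 EX
[8] I1 WR R7
[9] I2 RO; I4→FPMUL
[10] I3 WR R1; I4 RO
[12] I2 EX
[13] I2 WR R3
[15] I4 EX
[16] I4 WR R4
[17] I5→FPMUL
[18] I5 RO
[23] I5 EX
[24] I5 WR R2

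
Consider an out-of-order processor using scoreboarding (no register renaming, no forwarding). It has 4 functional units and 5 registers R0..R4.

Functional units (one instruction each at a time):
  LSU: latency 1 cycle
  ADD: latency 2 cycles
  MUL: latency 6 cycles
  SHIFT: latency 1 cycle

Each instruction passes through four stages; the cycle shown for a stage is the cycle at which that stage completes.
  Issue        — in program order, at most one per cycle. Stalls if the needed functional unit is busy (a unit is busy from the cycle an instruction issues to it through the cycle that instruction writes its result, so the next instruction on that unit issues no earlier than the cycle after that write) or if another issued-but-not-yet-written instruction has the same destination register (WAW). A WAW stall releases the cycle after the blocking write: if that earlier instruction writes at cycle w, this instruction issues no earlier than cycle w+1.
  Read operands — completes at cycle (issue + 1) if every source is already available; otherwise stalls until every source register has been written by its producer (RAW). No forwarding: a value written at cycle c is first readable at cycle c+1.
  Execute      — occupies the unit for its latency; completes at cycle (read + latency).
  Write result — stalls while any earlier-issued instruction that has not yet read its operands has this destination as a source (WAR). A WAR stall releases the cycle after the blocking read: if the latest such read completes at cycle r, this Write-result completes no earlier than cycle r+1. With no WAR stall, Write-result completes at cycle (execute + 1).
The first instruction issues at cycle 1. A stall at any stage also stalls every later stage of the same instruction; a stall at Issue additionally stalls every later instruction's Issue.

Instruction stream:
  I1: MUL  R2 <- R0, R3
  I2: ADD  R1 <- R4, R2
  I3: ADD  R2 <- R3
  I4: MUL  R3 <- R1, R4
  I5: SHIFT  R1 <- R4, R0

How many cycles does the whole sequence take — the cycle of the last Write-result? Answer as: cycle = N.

cycle = 23

[1] issue I1 (MUL)
[2] I1 read-ops, issue I2 (ADD)
[8] I1 finished on MUL
[9] I1→R2
[10] I2 read-ops
[12] I2 finished on ADD
[13] I2→R1
[14] issue I3 (ADD)
[15] I3 read-ops, issue I4 (MUL)
[16] I4 read-ops, issue I5 (SHIFT)
[17] I3 finished on ADD, I5 read-ops
[18] I3→R2, I5 finished on SHIFT
[19] I5→R1
[22] I4 finished on MUL
[23] I4→R3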